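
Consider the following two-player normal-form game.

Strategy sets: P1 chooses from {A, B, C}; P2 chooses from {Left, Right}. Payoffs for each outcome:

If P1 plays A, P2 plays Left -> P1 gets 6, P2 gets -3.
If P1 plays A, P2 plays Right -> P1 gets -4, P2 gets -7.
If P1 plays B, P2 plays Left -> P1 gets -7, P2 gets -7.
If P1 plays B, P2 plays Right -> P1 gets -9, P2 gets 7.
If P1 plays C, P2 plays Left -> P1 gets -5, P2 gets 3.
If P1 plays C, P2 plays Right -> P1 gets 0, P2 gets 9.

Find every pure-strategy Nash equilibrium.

Pure-strategy Nash equilibria: (A, Left) and (C, Right)

(A, Left): P1 gets 6, best alternative -5; P2 gets -3, best alternative -7. No profitable deviation — NE.
(A, Right): P1 can switch to C (-4 → 0). Not NE.
(B, Left): P1 can switch to A (-7 → 6). Not NE.
(B, Right): P1 can switch to A (-9 → -4). Not NE.
(C, Left): P1 can switch to A (-5 → 6). Not NE.
(C, Right): P1 gets 0, best alternative -4; P2 gets 9, best alternative 3. No profitable deviation — NE.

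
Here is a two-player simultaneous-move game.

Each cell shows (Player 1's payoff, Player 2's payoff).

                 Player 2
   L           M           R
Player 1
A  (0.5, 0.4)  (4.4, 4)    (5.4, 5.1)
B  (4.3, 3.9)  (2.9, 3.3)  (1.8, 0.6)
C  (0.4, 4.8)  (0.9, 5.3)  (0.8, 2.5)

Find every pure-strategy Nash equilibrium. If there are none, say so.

Player 1 against L: payoffs 0.5, 4.3, 0.4 → best response B.
Player 1 against M: payoffs 4.4, 2.9, 0.9 → best response A.
Player 1 against R: payoffs 5.4, 1.8, 0.8 → best response A.
Player 2 against A: payoffs 0.4, 4, 5.1 → best response R.
Player 2 against B: payoffs 3.9, 3.3, 0.6 → best response L.
Player 2 against C: payoffs 4.8, 5.3, 2.5 → best response M.
Mutual best responses: (A, R); (B, L).

(A, R) and (B, L)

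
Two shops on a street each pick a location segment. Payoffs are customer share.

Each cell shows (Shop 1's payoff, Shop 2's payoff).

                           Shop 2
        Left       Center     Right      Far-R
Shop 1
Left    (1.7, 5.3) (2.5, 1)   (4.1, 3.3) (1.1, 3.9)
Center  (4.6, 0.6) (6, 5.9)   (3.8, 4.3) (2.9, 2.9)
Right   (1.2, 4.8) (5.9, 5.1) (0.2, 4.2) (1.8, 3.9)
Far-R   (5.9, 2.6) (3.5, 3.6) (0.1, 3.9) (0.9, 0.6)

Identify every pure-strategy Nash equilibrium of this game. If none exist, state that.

(Left, Left): Shop 1 can switch to Center (1.7 → 4.6). Not NE.
(Left, Center): Shop 1 can switch to Center (2.5 → 6). Not NE.
(Left, Right): Shop 2 can switch to Left (3.3 → 5.3). Not NE.
(Left, Far-R): Shop 1 can switch to Center (1.1 → 2.9). Not NE.
(Center, Left): Shop 1 can switch to Far-R (4.6 → 5.9). Not NE.
(Center, Center): Shop 1 gets 6, best alternative 5.9; Shop 2 gets 5.9, best alternative 4.3. No profitable deviation — NE.
(Center, Right): Shop 1 can switch to Left (3.8 → 4.1). Not NE.
(Center, Far-R): Shop 2 can switch to Center (2.9 → 5.9). Not NE.
(Right, Left): Shop 1 can switch to Left (1.2 → 1.7). Not NE.
(The remaining 7 profiles each have a profitable deviation by the same check.)

(Center, Center)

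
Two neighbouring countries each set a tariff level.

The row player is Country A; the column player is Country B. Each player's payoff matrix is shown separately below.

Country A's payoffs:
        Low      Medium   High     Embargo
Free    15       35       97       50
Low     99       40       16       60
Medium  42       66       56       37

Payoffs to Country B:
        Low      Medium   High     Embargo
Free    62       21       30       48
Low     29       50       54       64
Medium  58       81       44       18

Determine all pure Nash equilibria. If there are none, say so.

The pure Nash equilibria are (Low, Embargo); (Medium, Medium).

(Free, Low): Country A can switch to Low (15 → 99). Not NE.
(Free, Medium): Country A can switch to Low (35 → 40). Not NE.
(Free, High): Country B can switch to Low (30 → 62). Not NE.
(Free, Embargo): Country A can switch to Low (50 → 60). Not NE.
(Low, Low): Country B can switch to Medium (29 → 50). Not NE.
(Low, Medium): Country A can switch to Medium (40 → 66). Not NE.
(Low, Embargo): Country A gets 60, best alternative 50; Country B gets 64, best alternative 54. No profitable deviation — NE.
(Medium, Medium): Country A gets 66, best alternative 40; Country B gets 81, best alternative 58. No profitable deviation — NE.
(The remaining 4 profiles each have a profitable deviation by the same check.)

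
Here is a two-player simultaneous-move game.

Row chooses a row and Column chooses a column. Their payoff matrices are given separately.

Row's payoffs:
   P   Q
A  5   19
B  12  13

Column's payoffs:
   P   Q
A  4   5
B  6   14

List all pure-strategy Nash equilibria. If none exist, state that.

Pure NE: (A, Q)

Mark each player's best response to every combination of opponents' strategies; a profile where every player is best-responding is a pure Nash equilibrium.
Row against P: payoffs 5, 12 → best response B.
Row against Q: payoffs 19, 13 → best response A.
Column against A: payoffs 4, 5 → best response Q.
Column against B: payoffs 6, 14 → best response Q.
Mutual best responses: (A, Q).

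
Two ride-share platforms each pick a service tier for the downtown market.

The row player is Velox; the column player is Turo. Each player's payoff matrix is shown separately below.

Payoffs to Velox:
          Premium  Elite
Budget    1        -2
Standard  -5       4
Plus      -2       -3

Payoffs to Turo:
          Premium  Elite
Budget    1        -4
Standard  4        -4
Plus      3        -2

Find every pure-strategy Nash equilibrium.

(Budget, Premium): Velox gets 1, best alternative -2; Turo gets 1, best alternative -4. No profitable deviation — NE.
(Budget, Elite): Velox can switch to Standard (-2 → 4). Not NE.
(Standard, Premium): Velox can switch to Budget (-5 → 1). Not NE.
(Standard, Elite): Turo can switch to Premium (-4 → 4). Not NE.
(Plus, Premium): Velox can switch to Budget (-2 → 1). Not NE.
(Plus, Elite): Velox can switch to Budget (-3 → -2). Not NE.

(Budget, Premium)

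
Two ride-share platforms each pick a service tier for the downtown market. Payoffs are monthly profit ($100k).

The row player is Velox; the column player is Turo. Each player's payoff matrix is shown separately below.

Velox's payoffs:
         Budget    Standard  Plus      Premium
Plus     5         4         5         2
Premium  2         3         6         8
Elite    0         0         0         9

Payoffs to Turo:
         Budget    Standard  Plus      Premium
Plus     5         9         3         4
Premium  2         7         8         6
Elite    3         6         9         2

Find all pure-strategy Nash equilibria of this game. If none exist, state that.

Velox against Budget: payoffs 5, 2, 0 → best response Plus.
Velox against Standard: payoffs 4, 3, 0 → best response Plus.
Velox against Plus: payoffs 5, 6, 0 → best response Premium.
Velox against Premium: payoffs 2, 8, 9 → best response Elite.
Turo against Plus: payoffs 5, 9, 3, 4 → best response Standard.
Turo against Premium: payoffs 2, 7, 8, 6 → best response Plus.
Turo against Elite: payoffs 3, 6, 9, 2 → best response Plus.
Mutual best responses: (Plus, Standard); (Premium, Plus).

Pure-strategy Nash equilibria: (Plus, Standard); (Premium, Plus)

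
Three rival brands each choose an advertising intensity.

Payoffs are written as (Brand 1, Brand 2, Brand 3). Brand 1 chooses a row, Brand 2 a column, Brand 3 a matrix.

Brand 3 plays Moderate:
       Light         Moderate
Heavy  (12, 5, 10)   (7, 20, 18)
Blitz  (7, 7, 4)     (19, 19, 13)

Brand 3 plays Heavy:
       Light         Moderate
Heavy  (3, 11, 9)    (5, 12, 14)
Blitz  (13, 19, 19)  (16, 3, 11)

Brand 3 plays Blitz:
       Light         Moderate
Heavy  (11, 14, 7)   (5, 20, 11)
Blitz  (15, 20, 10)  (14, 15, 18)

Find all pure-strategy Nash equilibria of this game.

Mark each player's best response to every combination of opponents' strategies; a profile where every player is best-responding is a pure Nash equilibrium.
Brand 1 against (Light, Moderate): payoffs 12, 7 → best response Heavy.
Brand 1 against (Light, Heavy): payoffs 3, 13 → best response Blitz.
Brand 1 against (Light, Blitz): payoffs 11, 15 → best response Blitz.
Brand 1 against (Moderate, Moderate): payoffs 7, 19 → best response Blitz.
Brand 1 against (Moderate, Heavy): payoffs 5, 16 → best response Blitz.
Brand 1 against (Moderate, Blitz): payoffs 5, 14 → best response Blitz.
Brand 2 against (Heavy, Moderate): payoffs 5, 20 → best response Moderate.
Brand 2 against (Heavy, Heavy): payoffs 11, 12 → best response Moderate.
Brand 2 against (Heavy, Blitz): payoffs 14, 20 → best response Moderate.
Brand 2 against (Blitz, Moderate): payoffs 7, 19 → best response Moderate.
Brand 2 against (Blitz, Heavy): payoffs 19, 3 → best response Light.
Brand 2 against (Blitz, Blitz): payoffs 20, 15 → best response Light.
Brand 3 against (Heavy, Light): payoffs 10, 9, 7 → best response Moderate.
Brand 3 against (Heavy, Moderate): payoffs 18, 14, 11 → best response Moderate.
Brand 3 against (Blitz, Light): payoffs 4, 19, 10 → best response Heavy.
Brand 3 against (Blitz, Moderate): payoffs 13, 11, 18 → best response Blitz.
Mutual best responses: (Blitz, Light, Heavy).

Pure NE: (Blitz, Light, Heavy)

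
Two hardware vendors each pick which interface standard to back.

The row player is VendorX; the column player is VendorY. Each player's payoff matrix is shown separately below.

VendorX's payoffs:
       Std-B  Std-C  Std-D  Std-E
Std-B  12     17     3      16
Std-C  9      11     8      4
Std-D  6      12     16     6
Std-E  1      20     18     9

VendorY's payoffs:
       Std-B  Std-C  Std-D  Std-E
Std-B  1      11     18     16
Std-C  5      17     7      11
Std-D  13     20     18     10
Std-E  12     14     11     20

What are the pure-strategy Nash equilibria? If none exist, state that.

(Std-B, Std-B): VendorY can switch to Std-C (1 → 11). Not NE.
(Std-B, Std-C): VendorX can switch to Std-E (17 → 20). Not NE.
(Std-B, Std-D): VendorX can switch to Std-C (3 → 8). Not NE.
(Std-B, Std-E): VendorY can switch to Std-D (16 → 18). Not NE.
(Std-C, Std-B): VendorX can switch to Std-B (9 → 12). Not NE.
(Std-C, Std-C): VendorX can switch to Std-B (11 → 17). Not NE.
(Std-C, Std-D): VendorX can switch to Std-D (8 → 16). Not NE.
(Std-C, Std-E): VendorX can switch to Std-B (4 → 16). Not NE.
(Std-D, Std-B): VendorX can switch to Std-B (6 → 12). Not NE.
(Std-D, Std-C): VendorX can switch to Std-B (12 → 17). Not NE.
(Std-D, Std-D): VendorX can switch to Std-E (16 → 18). Not NE.
(Std-D, Std-E): VendorX can switch to Std-B (6 → 16). Not NE.
(The remaining 4 profiles each have a profitable deviation by the same check.)

This game has no pure Nash equilibrium.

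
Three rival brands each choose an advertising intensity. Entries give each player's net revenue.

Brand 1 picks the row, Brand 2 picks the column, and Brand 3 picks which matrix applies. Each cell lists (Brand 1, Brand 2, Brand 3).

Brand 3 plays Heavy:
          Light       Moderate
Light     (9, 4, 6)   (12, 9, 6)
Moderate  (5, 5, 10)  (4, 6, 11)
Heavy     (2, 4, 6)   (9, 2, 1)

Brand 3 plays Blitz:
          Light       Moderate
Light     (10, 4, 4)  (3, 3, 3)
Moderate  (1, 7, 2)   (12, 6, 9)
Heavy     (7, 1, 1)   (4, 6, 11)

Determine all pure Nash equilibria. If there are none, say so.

The unique pure-strategy Nash equilibrium is (Light, Moderate, Heavy).

(Light, Light, Heavy): Brand 2 can switch to Moderate (4 → 9). Not NE.
(Light, Light, Blitz): Brand 3 can switch to Heavy (4 → 6). Not NE.
(Light, Moderate, Heavy): Brand 1 gets 12, best alternative 9; Brand 2 gets 9, best alternative 4; Brand 3 gets 6, best alternative 3. No profitable deviation — NE.
(Light, Moderate, Blitz): Brand 1 can switch to Moderate (3 → 12). Not NE.
(Moderate, Light, Heavy): Brand 1 can switch to Light (5 → 9). Not NE.
(Moderate, Light, Blitz): Brand 1 can switch to Light (1 → 10). Not NE.
(Moderate, Moderate, Heavy): Brand 1 can switch to Light (4 → 12). Not NE.
(Moderate, Moderate, Blitz): Brand 2 can switch to Light (6 → 7). Not NE.
(Heavy, Light, Heavy): Brand 1 can switch to Light (2 → 9). Not NE.
(The remaining 3 profiles each have a profitable deviation by the same check.)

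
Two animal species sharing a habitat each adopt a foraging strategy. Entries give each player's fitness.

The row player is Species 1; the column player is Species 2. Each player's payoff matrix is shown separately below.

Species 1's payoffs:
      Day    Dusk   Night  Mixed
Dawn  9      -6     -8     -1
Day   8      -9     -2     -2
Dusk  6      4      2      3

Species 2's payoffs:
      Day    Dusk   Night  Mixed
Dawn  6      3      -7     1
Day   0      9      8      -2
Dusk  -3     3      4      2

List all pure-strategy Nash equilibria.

Mark each player's best response to every combination of opponents' strategies; a profile where every player is best-responding is a pure Nash equilibrium.
Species 1 against Day: payoffs 9, 8, 6 → best response Dawn.
Species 1 against Dusk: payoffs -6, -9, 4 → best response Dusk.
Species 1 against Night: payoffs -8, -2, 2 → best response Dusk.
Species 1 against Mixed: payoffs -1, -2, 3 → best response Dusk.
Species 2 against Dawn: payoffs 6, 3, -7, 1 → best response Day.
Species 2 against Day: payoffs 0, 9, 8, -2 → best response Dusk.
Species 2 against Dusk: payoffs -3, 3, 4, 2 → best response Night.
Mutual best responses: (Dawn, Day); (Dusk, Night).

Pure-strategy Nash equilibria: (Dawn, Day); (Dusk, Night)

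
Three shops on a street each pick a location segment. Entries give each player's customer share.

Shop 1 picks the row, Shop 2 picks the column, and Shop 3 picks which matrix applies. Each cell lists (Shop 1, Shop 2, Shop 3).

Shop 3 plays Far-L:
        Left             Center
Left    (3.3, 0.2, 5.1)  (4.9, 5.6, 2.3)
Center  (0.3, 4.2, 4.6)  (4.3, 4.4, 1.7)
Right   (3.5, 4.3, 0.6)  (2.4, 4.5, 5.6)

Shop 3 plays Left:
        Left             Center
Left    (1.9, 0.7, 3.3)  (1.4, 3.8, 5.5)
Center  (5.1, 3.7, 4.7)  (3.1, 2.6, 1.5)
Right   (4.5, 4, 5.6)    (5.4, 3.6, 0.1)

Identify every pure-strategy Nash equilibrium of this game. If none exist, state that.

Shop 1 against (Left, Far-L): payoffs 3.3, 0.3, 3.5 → best response Right.
Shop 1 against (Left, Left): payoffs 1.9, 5.1, 4.5 → best response Center.
Shop 1 against (Center, Far-L): payoffs 4.9, 4.3, 2.4 → best response Left.
Shop 1 against (Center, Left): payoffs 1.4, 3.1, 5.4 → best response Right.
Shop 2 against (Left, Far-L): payoffs 0.2, 5.6 → best response Center.
Shop 2 against (Left, Left): payoffs 0.7, 3.8 → best response Center.
Shop 2 against (Center, Far-L): payoffs 4.2, 4.4 → best response Center.
Shop 2 against (Center, Left): payoffs 3.7, 2.6 → best response Left.
Shop 2 against (Right, Far-L): payoffs 4.3, 4.5 → best response Center.
Shop 2 against (Right, Left): payoffs 4, 3.6 → best response Left.
Shop 3 against (Left, Left): payoffs 5.1, 3.3 → best response Far-L.
Shop 3 against (Left, Center): payoffs 2.3, 5.5 → best response Left.
Shop 3 against (Center, Left): payoffs 4.6, 4.7 → best response Left.
Shop 3 against (Center, Center): payoffs 1.7, 1.5 → best response Far-L.
Shop 3 against (Right, Left): payoffs 0.6, 5.6 → best response Left.
Shop 3 against (Right, Center): payoffs 5.6, 0.1 → best response Far-L.
Mutual best responses: (Center, Left, Left).

(Center, Left, Left)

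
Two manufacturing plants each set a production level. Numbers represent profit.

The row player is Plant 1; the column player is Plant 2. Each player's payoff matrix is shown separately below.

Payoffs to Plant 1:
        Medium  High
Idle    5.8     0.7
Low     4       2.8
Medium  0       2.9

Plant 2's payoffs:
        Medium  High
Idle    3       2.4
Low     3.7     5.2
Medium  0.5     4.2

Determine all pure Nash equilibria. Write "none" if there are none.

Plant 1 against Medium: payoffs 5.8, 4, 0 → best response Idle.
Plant 1 against High: payoffs 0.7, 2.8, 2.9 → best response Medium.
Plant 2 against Idle: payoffs 3, 2.4 → best response Medium.
Plant 2 against Low: payoffs 3.7, 5.2 → best response High.
Plant 2 against Medium: payoffs 0.5, 4.2 → best response High.
Mutual best responses: (Idle, Medium); (Medium, High).

The pure Nash equilibria are (Idle, Medium) and (Medium, High).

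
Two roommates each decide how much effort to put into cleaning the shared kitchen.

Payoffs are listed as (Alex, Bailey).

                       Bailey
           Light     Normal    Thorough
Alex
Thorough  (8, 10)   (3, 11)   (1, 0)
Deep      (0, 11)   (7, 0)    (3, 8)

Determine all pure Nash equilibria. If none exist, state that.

Alex against Light: payoffs 8, 0 → best response Thorough.
Alex against Normal: payoffs 3, 7 → best response Deep.
Alex against Thorough: payoffs 1, 3 → best response Deep.
Bailey against Thorough: payoffs 10, 11, 0 → best response Normal.
Bailey against Deep: payoffs 11, 0, 8 → best response Light.
No profile is a mutual best response for all players.

none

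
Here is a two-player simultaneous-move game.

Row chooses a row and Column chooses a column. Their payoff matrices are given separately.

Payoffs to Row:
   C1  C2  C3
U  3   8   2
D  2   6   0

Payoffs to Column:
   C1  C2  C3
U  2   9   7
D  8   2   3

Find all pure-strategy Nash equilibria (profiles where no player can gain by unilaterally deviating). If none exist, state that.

(U, C2)

Check each profile: it is a Nash equilibrium iff no player can strictly gain by switching unilaterally.
(U, C1): Column can switch to C2 (2 → 9). Not NE.
(U, C2): Row gets 8, best alternative 6; Column gets 9, best alternative 7. No profitable deviation — NE.
(U, C3): Column can switch to C2 (7 → 9). Not NE.
(D, C1): Row can switch to U (2 → 3). Not NE.
(D, C2): Row can switch to U (6 → 8). Not NE.
(D, C3): Row can switch to U (0 → 2). Not NE.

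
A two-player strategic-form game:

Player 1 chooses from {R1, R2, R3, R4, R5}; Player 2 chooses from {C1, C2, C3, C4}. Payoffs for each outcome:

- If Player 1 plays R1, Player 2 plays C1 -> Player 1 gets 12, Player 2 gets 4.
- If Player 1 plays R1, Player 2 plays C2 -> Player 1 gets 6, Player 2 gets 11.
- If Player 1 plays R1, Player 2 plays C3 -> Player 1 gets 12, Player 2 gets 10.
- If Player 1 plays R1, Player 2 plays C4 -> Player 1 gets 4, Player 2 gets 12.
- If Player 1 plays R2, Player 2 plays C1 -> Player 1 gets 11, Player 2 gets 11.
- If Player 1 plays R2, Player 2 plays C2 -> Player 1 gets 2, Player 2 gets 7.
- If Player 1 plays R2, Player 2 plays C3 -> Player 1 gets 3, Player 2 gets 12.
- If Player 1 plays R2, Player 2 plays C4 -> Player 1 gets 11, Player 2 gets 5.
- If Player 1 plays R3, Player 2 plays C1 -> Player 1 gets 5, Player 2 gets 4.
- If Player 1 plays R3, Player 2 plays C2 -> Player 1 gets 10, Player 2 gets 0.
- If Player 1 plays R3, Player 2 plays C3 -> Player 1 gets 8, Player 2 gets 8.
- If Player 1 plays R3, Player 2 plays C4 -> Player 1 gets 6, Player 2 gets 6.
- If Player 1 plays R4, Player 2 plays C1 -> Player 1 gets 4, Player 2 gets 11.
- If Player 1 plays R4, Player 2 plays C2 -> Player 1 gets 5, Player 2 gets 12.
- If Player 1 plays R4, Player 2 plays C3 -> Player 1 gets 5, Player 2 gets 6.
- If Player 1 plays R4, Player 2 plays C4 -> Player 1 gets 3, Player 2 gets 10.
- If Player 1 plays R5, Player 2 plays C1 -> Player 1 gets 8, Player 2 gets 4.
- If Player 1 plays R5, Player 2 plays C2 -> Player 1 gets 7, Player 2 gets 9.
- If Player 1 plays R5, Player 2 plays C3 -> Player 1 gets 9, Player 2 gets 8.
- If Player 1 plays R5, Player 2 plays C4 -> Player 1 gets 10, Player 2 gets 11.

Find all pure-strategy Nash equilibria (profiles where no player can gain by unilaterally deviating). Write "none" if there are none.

No pure-strategy Nash equilibrium.

Mark each player's best response to every combination of opponents' strategies; a profile where every player is best-responding is a pure Nash equilibrium.
Player 1 against C1: payoffs 12, 11, 5, 4, 8 → best response R1.
Player 1 against C2: payoffs 6, 2, 10, 5, 7 → best response R3.
Player 1 against C3: payoffs 12, 3, 8, 5, 9 → best response R1.
Player 1 against C4: payoffs 4, 11, 6, 3, 10 → best response R2.
Player 2 against R1: payoffs 4, 11, 10, 12 → best response C4.
Player 2 against R2: payoffs 11, 7, 12, 5 → best response C3.
Player 2 against R3: payoffs 4, 0, 8, 6 → best response C3.
Player 2 against R4: payoffs 11, 12, 6, 10 → best response C2.
Player 2 against R5: payoffs 4, 9, 8, 11 → best response C4.
No profile is a mutual best response for all players.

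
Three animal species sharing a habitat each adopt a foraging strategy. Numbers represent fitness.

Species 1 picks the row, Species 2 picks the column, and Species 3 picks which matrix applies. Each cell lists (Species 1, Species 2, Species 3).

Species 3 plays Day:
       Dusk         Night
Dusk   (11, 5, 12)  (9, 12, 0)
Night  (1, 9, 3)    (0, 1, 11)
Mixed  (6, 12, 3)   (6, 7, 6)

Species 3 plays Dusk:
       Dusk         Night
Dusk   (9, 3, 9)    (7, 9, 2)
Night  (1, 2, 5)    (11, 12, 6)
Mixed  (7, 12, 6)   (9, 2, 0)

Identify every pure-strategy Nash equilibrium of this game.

This game has no pure Nash equilibrium.

(Dusk, Dusk, Day): Species 2 can switch to Night (5 → 12). Not NE.
(Dusk, Dusk, Dusk): Species 2 can switch to Night (3 → 9). Not NE.
(Dusk, Night, Day): Species 3 can switch to Dusk (0 → 2). Not NE.
(Dusk, Night, Dusk): Species 1 can switch to Night (7 → 11). Not NE.
(Night, Dusk, Day): Species 1 can switch to Dusk (1 → 11). Not NE.
(Night, Dusk, Dusk): Species 1 can switch to Dusk (1 → 9). Not NE.
(Night, Night, Day): Species 1 can switch to Dusk (0 → 9). Not NE.
(Night, Night, Dusk): Species 3 can switch to Day (6 → 11). Not NE.
(Mixed, Dusk, Day): Species 1 can switch to Dusk (6 → 11). Not NE.
(Mixed, Dusk, Dusk): Species 1 can switch to Dusk (7 → 9). Not NE.
(The remaining 2 profiles each have a profitable deviation by the same check.)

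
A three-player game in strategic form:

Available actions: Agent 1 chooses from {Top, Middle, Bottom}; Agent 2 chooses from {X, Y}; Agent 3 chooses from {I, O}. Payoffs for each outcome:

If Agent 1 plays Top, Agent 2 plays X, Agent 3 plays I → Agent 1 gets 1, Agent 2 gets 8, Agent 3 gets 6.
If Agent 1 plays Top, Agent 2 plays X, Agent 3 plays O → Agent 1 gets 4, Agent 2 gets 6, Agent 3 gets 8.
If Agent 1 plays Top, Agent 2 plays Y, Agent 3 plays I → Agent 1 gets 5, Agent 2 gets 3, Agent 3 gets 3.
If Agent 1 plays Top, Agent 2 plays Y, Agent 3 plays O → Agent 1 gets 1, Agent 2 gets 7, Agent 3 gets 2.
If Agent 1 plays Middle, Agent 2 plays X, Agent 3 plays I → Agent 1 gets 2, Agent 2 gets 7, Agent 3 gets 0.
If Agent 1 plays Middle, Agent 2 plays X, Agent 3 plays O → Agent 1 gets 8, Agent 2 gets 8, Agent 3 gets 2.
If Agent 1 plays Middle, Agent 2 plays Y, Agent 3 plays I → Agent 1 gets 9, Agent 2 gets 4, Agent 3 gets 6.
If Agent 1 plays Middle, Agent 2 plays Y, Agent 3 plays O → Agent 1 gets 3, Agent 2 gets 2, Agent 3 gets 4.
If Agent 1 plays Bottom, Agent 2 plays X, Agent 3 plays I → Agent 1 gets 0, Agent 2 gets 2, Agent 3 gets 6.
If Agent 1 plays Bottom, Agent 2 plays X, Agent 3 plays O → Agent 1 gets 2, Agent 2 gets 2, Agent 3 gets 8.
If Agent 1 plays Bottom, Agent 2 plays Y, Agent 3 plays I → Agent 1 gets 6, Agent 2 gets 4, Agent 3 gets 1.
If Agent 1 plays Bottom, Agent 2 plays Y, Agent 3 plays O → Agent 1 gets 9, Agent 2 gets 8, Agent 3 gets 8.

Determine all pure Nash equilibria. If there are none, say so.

The pure Nash equilibria are (Middle, X, O) and (Bottom, Y, O).

(Top, X, I): Agent 1 can switch to Middle (1 → 2). Not NE.
(Top, X, O): Agent 1 can switch to Middle (4 → 8). Not NE.
(Top, Y, I): Agent 1 can switch to Middle (5 → 9). Not NE.
(Top, Y, O): Agent 1 can switch to Middle (1 → 3). Not NE.
(Middle, X, I): Agent 3 can switch to O (0 → 2). Not NE.
(Middle, X, O): Agent 1 gets 8, best alternative 4; Agent 2 gets 8, best alternative 2; Agent 3 gets 2, best alternative 0. No profitable deviation — NE.
(Middle, Y, I): Agent 2 can switch to X (4 → 7). Not NE.
(Middle, Y, O): Agent 1 can switch to Bottom (3 → 9). Not NE.
(Bottom, X, I): Agent 1 can switch to Top (0 → 1). Not NE.
(Bottom, Y, O): Agent 1 gets 9, best alternative 3; Agent 2 gets 8, best alternative 2; Agent 3 gets 8, best alternative 1. No profitable deviation — NE.
(The remaining 2 profiles each have a profitable deviation by the same check.)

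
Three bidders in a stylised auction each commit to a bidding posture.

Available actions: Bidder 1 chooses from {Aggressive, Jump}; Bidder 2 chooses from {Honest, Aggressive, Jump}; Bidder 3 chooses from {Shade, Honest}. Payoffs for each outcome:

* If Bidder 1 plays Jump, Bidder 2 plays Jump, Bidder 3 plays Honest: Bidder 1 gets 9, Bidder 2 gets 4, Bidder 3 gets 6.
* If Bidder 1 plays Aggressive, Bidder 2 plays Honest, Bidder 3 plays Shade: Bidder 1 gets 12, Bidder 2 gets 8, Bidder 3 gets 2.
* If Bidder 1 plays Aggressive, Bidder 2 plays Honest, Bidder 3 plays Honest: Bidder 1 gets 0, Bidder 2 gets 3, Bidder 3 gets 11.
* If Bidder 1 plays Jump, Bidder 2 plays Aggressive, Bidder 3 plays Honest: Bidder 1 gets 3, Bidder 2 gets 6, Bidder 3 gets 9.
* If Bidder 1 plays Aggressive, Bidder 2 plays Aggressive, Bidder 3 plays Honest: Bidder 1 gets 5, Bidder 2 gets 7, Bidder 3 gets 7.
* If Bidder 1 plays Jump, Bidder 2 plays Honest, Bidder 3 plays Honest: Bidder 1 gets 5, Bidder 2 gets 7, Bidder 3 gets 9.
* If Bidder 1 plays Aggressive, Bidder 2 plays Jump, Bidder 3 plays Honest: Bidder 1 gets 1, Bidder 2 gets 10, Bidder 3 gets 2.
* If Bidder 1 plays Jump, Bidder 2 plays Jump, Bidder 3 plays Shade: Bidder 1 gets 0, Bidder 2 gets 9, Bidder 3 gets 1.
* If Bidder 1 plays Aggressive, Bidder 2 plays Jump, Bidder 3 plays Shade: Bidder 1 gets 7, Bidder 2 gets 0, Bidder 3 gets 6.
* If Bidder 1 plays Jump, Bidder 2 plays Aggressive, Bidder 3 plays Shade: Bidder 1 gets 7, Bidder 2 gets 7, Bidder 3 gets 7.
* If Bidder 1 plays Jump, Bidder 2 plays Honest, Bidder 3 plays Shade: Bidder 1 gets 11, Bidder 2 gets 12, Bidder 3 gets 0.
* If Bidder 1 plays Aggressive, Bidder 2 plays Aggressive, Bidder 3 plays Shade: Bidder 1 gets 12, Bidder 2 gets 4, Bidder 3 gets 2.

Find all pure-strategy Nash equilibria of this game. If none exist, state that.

For each player, find the best response to each opponent profile; mutual best responses are the pure NE.
Bidder 1 against (Honest, Shade): payoffs 12, 11 → best response Aggressive.
Bidder 1 against (Honest, Honest): payoffs 0, 5 → best response Jump.
Bidder 1 against (Aggressive, Shade): payoffs 12, 7 → best response Aggressive.
Bidder 1 against (Aggressive, Honest): payoffs 5, 3 → best response Aggressive.
Bidder 1 against (Jump, Shade): payoffs 7, 0 → best response Aggressive.
Bidder 1 against (Jump, Honest): payoffs 1, 9 → best response Jump.
Bidder 2 against (Aggressive, Shade): payoffs 8, 4, 0 → best response Honest.
Bidder 2 against (Aggressive, Honest): payoffs 3, 7, 10 → best response Jump.
Bidder 2 against (Jump, Shade): payoffs 12, 7, 9 → best response Honest.
Bidder 2 against (Jump, Honest): payoffs 7, 6, 4 → best response Honest.
Bidder 3 against (Aggressive, Honest): payoffs 2, 11 → best response Honest.
Bidder 3 against (Aggressive, Aggressive): payoffs 2, 7 → best response Honest.
Bidder 3 against (Aggressive, Jump): payoffs 6, 2 → best response Shade.
Bidder 3 against (Jump, Honest): payoffs 0, 9 → best response Honest.
Bidder 3 against (Jump, Aggressive): payoffs 7, 9 → best response Honest.
Bidder 3 against (Jump, Jump): payoffs 1, 6 → best response Honest.
Mutual best responses: (Jump, Honest, Honest).

Pure NE: (Jump, Honest, Honest)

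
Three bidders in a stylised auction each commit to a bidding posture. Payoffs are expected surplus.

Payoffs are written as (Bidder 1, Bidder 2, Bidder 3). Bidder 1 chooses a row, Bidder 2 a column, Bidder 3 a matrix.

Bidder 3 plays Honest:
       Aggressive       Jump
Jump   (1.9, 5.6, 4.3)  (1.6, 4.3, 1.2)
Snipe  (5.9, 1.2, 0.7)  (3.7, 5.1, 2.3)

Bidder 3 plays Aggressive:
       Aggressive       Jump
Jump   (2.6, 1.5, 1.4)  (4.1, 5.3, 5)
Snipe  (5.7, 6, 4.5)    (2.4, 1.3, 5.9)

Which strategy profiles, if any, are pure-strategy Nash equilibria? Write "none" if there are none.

(Jump, Jump, Aggressive); (Snipe, Aggressive, Aggressive)

(Jump, Aggressive, Honest): Bidder 1 can switch to Snipe (1.9 → 5.9). Not NE.
(Jump, Aggressive, Aggressive): Bidder 1 can switch to Snipe (2.6 → 5.7). Not NE.
(Jump, Jump, Honest): Bidder 1 can switch to Snipe (1.6 → 3.7). Not NE.
(Jump, Jump, Aggressive): Bidder 1 gets 4.1, best alternative 2.4; Bidder 2 gets 5.3, best alternative 1.5; Bidder 3 gets 5, best alternative 1.2. No profitable deviation — NE.
(Snipe, Aggressive, Honest): Bidder 2 can switch to Jump (1.2 → 5.1). Not NE.
(Snipe, Aggressive, Aggressive): Bidder 1 gets 5.7, best alternative 2.6; Bidder 2 gets 6, best alternative 1.3; Bidder 3 gets 4.5, best alternative 0.7. No profitable deviation — NE.
(Snipe, Jump, Honest): Bidder 3 can switch to Aggressive (2.3 → 5.9). Not NE.
(Snipe, Jump, Aggressive): Bidder 1 can switch to Jump (2.4 → 4.1). Not NE.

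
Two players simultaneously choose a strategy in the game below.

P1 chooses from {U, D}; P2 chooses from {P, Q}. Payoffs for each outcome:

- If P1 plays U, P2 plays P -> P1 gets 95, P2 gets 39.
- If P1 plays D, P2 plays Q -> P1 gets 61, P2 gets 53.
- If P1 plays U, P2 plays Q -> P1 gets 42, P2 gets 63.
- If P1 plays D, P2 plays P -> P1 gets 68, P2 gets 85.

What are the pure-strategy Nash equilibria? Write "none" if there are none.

Mark each player's best response to every combination of opponents' strategies; a profile where every player is best-responding is a pure Nash equilibrium.
P1 against P: payoffs 95, 68 → best response U.
P1 against Q: payoffs 42, 61 → best response D.
P2 against U: payoffs 39, 63 → best response Q.
P2 against D: payoffs 85, 53 → best response P.
No profile is a mutual best response for all players.

none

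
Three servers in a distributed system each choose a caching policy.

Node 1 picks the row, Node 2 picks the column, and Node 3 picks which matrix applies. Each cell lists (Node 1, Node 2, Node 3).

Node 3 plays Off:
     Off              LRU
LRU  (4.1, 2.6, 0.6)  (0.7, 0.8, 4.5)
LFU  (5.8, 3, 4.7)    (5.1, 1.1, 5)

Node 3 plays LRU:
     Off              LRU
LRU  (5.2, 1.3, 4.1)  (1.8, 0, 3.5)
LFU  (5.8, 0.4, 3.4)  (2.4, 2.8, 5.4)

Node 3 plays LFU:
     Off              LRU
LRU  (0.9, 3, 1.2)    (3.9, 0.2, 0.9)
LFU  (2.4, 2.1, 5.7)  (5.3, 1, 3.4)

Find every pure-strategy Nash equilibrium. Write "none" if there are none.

Pure-strategy Nash equilibria: (LFU, Off, LFU) and (LFU, LRU, LRU)

Check each profile: it is a Nash equilibrium iff no player can strictly gain by switching unilaterally.
(LRU, Off, Off): Node 1 can switch to LFU (4.1 → 5.8). Not NE.
(LRU, Off, LRU): Node 1 can switch to LFU (5.2 → 5.8). Not NE.
(LRU, Off, LFU): Node 1 can switch to LFU (0.9 → 2.4). Not NE.
(LRU, LRU, Off): Node 1 can switch to LFU (0.7 → 5.1). Not NE.
(LRU, LRU, LRU): Node 1 can switch to LFU (1.8 → 2.4). Not NE.
(LRU, LRU, LFU): Node 1 can switch to LFU (3.9 → 5.3). Not NE.
(LFU, Off, Off): Node 3 can switch to LFU (4.7 → 5.7). Not NE.
(LFU, Off, LRU): Node 2 can switch to LRU (0.4 → 2.8). Not NE.
(LFU, Off, LFU): Node 1 gets 2.4, best alternative 0.9; Node 2 gets 2.1, best alternative 1; Node 3 gets 5.7, best alternative 4.7. No profitable deviation — NE.
(LFU, LRU, Off): Node 2 can switch to Off (1.1 → 3). Not NE.
(LFU, LRU, LRU): Node 1 gets 2.4, best alternative 1.8; Node 2 gets 2.8, best alternative 0.4; Node 3 gets 5.4, best alternative 5. No profitable deviation — NE.
(LFU, LRU, LFU): Node 2 can switch to Off (1 → 2.1). Not NE.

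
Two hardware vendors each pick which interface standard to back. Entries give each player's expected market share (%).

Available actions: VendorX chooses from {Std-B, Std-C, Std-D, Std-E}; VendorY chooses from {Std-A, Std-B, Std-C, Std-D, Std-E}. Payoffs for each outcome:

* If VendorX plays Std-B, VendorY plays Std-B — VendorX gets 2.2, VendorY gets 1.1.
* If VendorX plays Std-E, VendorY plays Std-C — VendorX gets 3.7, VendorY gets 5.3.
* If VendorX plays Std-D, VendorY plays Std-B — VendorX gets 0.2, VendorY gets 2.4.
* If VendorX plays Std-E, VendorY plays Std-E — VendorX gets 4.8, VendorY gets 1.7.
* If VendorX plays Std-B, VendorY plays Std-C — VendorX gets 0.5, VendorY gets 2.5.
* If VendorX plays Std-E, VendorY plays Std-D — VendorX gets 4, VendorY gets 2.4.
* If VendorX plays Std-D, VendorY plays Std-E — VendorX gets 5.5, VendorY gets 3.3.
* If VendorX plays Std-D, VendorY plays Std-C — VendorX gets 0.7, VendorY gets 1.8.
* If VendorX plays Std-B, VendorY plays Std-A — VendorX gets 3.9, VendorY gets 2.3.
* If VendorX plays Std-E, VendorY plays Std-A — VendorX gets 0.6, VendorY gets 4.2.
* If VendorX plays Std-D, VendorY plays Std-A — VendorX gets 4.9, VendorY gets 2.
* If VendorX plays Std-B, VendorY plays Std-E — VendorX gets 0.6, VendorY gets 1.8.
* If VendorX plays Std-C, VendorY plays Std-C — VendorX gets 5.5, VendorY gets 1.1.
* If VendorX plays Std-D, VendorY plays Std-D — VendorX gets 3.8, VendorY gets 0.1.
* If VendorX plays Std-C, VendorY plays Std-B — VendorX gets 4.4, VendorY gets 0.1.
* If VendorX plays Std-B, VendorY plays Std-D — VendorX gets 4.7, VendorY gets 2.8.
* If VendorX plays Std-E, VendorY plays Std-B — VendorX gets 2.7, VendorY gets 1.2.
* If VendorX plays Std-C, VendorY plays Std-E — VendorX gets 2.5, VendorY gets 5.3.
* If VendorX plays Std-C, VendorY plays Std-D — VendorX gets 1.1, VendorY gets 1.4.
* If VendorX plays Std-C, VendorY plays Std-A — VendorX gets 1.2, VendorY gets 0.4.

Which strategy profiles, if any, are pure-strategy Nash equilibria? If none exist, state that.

VendorX against Std-A: payoffs 3.9, 1.2, 4.9, 0.6 → best response Std-D.
VendorX against Std-B: payoffs 2.2, 4.4, 0.2, 2.7 → best response Std-C.
VendorX against Std-C: payoffs 0.5, 5.5, 0.7, 3.7 → best response Std-C.
VendorX against Std-D: payoffs 4.7, 1.1, 3.8, 4 → best response Std-B.
VendorX against Std-E: payoffs 0.6, 2.5, 5.5, 4.8 → best response Std-D.
VendorY against Std-B: payoffs 2.3, 1.1, 2.5, 2.8, 1.8 → best response Std-D.
VendorY against Std-C: payoffs 0.4, 0.1, 1.1, 1.4, 5.3 → best response Std-E.
VendorY against Std-D: payoffs 2, 2.4, 1.8, 0.1, 3.3 → best response Std-E.
VendorY against Std-E: payoffs 4.2, 1.2, 5.3, 2.4, 1.7 → best response Std-C.
Mutual best responses: (Std-B, Std-D); (Std-D, Std-E).

(Std-B, Std-D); (Std-D, Std-E)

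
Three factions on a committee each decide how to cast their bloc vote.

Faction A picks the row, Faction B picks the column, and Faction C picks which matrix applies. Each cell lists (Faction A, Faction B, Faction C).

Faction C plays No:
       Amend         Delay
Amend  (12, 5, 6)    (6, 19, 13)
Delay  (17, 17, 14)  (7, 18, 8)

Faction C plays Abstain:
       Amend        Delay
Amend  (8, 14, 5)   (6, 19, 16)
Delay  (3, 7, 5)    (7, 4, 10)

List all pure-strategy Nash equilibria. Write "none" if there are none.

No pure-strategy Nash equilibrium.

Check each profile: it is a Nash equilibrium iff no player can strictly gain by switching unilaterally.
(Amend, Amend, No): Faction A can switch to Delay (12 → 17). Not NE.
(Amend, Amend, Abstain): Faction B can switch to Delay (14 → 19). Not NE.
(Amend, Delay, No): Faction A can switch to Delay (6 → 7). Not NE.
(Amend, Delay, Abstain): Faction A can switch to Delay (6 → 7). Not NE.
(Delay, Amend, No): Faction B can switch to Delay (17 → 18). Not NE.
(Delay, Amend, Abstain): Faction A can switch to Amend (3 → 8). Not NE.
(Delay, Delay, No): Faction C can switch to Abstain (8 → 10). Not NE.
(Delay, Delay, Abstain): Faction B can switch to Amend (4 → 7). Not NE.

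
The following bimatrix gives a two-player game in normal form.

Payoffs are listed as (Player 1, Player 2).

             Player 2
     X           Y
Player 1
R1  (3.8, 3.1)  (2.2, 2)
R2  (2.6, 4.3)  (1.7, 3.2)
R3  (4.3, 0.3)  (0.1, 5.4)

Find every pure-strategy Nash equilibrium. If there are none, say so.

(R1, X): Player 1 can switch to R3 (3.8 → 4.3). Not NE.
(R1, Y): Player 2 can switch to X (2 → 3.1). Not NE.
(R2, X): Player 1 can switch to R1 (2.6 → 3.8). Not NE.
(R2, Y): Player 1 can switch to R1 (1.7 → 2.2). Not NE.
(R3, X): Player 2 can switch to Y (0.3 → 5.4). Not NE.
(R3, Y): Player 1 can switch to R1 (0.1 → 2.2). Not NE.

There is no pure-strategy Nash equilibrium.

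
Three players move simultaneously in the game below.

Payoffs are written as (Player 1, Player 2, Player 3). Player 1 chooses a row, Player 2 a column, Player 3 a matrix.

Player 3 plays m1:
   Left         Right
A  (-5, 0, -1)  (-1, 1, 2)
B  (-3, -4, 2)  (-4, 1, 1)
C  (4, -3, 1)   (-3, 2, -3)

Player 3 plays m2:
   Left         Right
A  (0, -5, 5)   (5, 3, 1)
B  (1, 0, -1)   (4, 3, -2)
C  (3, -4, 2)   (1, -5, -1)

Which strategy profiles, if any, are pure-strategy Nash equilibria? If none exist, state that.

(A, Right, m1) and (C, Left, m2)

Player 1 against (Left, m1): payoffs -5, -3, 4 → best response C.
Player 1 against (Left, m2): payoffs 0, 1, 3 → best response C.
Player 1 against (Right, m1): payoffs -1, -4, -3 → best response A.
Player 1 against (Right, m2): payoffs 5, 4, 1 → best response A.
Player 2 against (A, m1): payoffs 0, 1 → best response Right.
Player 2 against (A, m2): payoffs -5, 3 → best response Right.
Player 2 against (B, m1): payoffs -4, 1 → best response Right.
Player 2 against (B, m2): payoffs 0, 3 → best response Right.
Player 2 against (C, m1): payoffs -3, 2 → best response Right.
Player 2 against (C, m2): payoffs -4, -5 → best response Left.
Player 3 against (A, Left): payoffs -1, 5 → best response m2.
Player 3 against (A, Right): payoffs 2, 1 → best response m1.
Player 3 against (B, Left): payoffs 2, -1 → best response m1.
Player 3 against (B, Right): payoffs 1, -2 → best response m1.
Player 3 against (C, Left): payoffs 1, 2 → best response m2.
Player 3 against (C, Right): payoffs -3, -1 → best response m2.
Mutual best responses: (A, Right, m1); (C, Left, m2).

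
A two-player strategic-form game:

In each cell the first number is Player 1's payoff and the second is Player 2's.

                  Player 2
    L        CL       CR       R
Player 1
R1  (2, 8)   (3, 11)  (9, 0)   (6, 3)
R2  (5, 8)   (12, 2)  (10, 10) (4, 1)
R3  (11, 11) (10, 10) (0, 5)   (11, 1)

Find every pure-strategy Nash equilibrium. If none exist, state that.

(R1, L): Player 1 can switch to R2 (2 → 5). Not NE.
(R1, CL): Player 1 can switch to R2 (3 → 12). Not NE.
(R1, CR): Player 1 can switch to R2 (9 → 10). Not NE.
(R1, R): Player 1 can switch to R3 (6 → 11). Not NE.
(R2, L): Player 1 can switch to R3 (5 → 11). Not NE.
(R2, CL): Player 2 can switch to L (2 → 8). Not NE.
(R2, CR): Player 1 gets 10, best alternative 9; Player 2 gets 10, best alternative 8. No profitable deviation — NE.
(R2, R): Player 1 can switch to R1 (4 → 6). Not NE.
(R3, L): Player 1 gets 11, best alternative 5; Player 2 gets 11, best alternative 10. No profitable deviation — NE.
(R3, CL): Player 1 can switch to R2 (10 → 12). Not NE.
(R3, CR): Player 1 can switch to R1 (0 → 9). Not NE.
(R3, R): Player 2 can switch to L (1 → 11). Not NE.

The pure Nash equilibria are (R2, CR); (R3, L).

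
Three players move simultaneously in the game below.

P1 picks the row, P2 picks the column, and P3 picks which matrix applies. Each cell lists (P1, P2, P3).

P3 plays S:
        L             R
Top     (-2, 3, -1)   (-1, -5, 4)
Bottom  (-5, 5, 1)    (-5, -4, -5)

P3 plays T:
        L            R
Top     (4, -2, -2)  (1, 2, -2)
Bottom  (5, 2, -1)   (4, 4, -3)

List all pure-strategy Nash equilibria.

For each player, find the best response to each opponent profile; mutual best responses are the pure NE.
P1 against (L, S): payoffs -2, -5 → best response Top.
P1 against (L, T): payoffs 4, 5 → best response Bottom.
P1 against (R, S): payoffs -1, -5 → best response Top.
P1 against (R, T): payoffs 1, 4 → best response Bottom.
P2 against (Top, S): payoffs 3, -5 → best response L.
P2 against (Top, T): payoffs -2, 2 → best response R.
P2 against (Bottom, S): payoffs 5, -4 → best response L.
P2 against (Bottom, T): payoffs 2, 4 → best response R.
P3 against (Top, L): payoffs -1, -2 → best response S.
P3 against (Top, R): payoffs 4, -2 → best response S.
P3 against (Bottom, L): payoffs 1, -1 → best response S.
P3 against (Bottom, R): payoffs -5, -3 → best response T.
Mutual best responses: (Top, L, S); (Bottom, R, T).

The pure Nash equilibria are (Top, L, S) and (Bottom, R, T).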